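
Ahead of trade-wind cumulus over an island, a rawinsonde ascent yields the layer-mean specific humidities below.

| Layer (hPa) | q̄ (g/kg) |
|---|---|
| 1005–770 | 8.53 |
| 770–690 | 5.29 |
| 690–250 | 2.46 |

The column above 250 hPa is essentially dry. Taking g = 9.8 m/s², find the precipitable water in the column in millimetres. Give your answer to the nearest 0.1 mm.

PW ≈ 35.8 mm

Precipitable water is the column-integrated vapour mass per unit area: PW = (1/g) Σ q̄ Δp, with q in kg/kg and Δp in Pa (1 kg/m² of water = 1 mm).
Layer 1005–770 hPa: Δp = 235 hPa = 23500 Pa, q̄ = 0.00853 kg/kg → 0.00853 × 23500 / 9.8 = 20.45 mm
Layer 770–690 hPa: Δp = 80 hPa = 8000 Pa, q̄ = 0.00529 kg/kg → 0.00529 × 8000 / 9.8 = 4.32 mm
Layer 690–250 hPa: Δp = 440 hPa = 44000 Pa, q̄ = 0.00246 kg/kg → 0.00246 × 44000 / 9.8 = 11.04 mm
PW = 20.45 + 4.32 + 11.04 = 35.81 ≈ 35.8 mm.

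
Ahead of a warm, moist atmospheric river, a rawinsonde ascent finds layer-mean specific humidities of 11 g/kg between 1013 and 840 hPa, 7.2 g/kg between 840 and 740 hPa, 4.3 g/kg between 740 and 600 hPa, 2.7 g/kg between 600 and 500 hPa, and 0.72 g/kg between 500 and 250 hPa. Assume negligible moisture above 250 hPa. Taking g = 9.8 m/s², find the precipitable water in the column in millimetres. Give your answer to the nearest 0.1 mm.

Precipitable water is the column-integrated vapour mass per unit area: PW = (1/g) Σ q̄ Δp, with q in kg/kg and Δp in Pa (1 kg/m² of water = 1 mm).
Layer 1013–840 hPa: Δp = 173 hPa = 17300 Pa, q̄ = 0.011 kg/kg → 0.011 × 17300 / 9.8 = 19.42 mm
Layer 840–740 hPa: Δp = 100 hPa = 10000 Pa, q̄ = 0.0072 kg/kg → 0.0072 × 10000 / 9.8 = 7.35 mm
Layer 740–600 hPa: Δp = 140 hPa = 14000 Pa, q̄ = 0.0043 kg/kg → 0.0043 × 14000 / 9.8 = 6.14 mm
Layer 600–500 hPa: Δp = 100 hPa = 10000 Pa, q̄ = 0.0027 kg/kg → 0.0027 × 10000 / 9.8 = 2.76 mm
Layer 500–250 hPa: Δp = 250 hPa = 25000 Pa, q̄ = 0.00072 kg/kg → 0.00072 × 25000 / 9.8 = 1.84 mm
PW = 19.42 + 7.35 + 6.14 + 2.76 + 1.84 = 37.51 ≈ 37.5 mm.

PW ≈ 37.5 mm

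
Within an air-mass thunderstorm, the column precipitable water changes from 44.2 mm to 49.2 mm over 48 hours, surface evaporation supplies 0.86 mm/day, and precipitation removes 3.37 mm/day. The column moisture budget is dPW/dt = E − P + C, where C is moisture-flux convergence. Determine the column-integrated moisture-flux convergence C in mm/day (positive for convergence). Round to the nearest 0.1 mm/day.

dPW/dt = (49.2 − 44.2) mm / (48/24 day) = +2.500 mm/day.
C = dPW/dt − E + P = (+2.500) − 0.86 + 3.37 = 5.0 mm/day.

C ≈ 5.0 mm/day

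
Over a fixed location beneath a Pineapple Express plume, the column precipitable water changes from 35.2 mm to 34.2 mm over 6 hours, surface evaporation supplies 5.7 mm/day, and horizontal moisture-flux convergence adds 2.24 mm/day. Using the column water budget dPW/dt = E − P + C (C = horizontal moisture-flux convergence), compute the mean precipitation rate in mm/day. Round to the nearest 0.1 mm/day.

dPW/dt = (34.2 − 35.2) mm / (6/24 day) = -4.000 mm/day.
P = E + C − dPW/dt = 5.7 + (2.24) − (-4.000) = 11.9 mm/day.

P ≈ 11.9 mm/day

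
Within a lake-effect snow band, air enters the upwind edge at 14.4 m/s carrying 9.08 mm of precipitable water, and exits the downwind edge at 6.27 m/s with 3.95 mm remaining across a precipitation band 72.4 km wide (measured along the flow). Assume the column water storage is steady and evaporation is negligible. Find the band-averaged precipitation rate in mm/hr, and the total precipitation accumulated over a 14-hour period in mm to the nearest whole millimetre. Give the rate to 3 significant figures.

Column moisture flux per unit crosswind length is F = V × PW.
Inflow: F_in = 14.4 × 9.08 = 130.752 mm·m/s
Outflow: F_out = 6.27 × 3.95 = 24.7665 mm·m/s
Steady-state rate R = (F_in − F_out)/L = (130.752 − 24.7665) / 72400 m = 1.464e-03 mm/s.
R = 1.464e-03 × 3600 = 5.27 mm/hr.
Over 14 h: total = 5.27 × 14 = 73.78 ≈ 74 mm.

R ≈ 5.27 mm/hr; total ≈ 74 mm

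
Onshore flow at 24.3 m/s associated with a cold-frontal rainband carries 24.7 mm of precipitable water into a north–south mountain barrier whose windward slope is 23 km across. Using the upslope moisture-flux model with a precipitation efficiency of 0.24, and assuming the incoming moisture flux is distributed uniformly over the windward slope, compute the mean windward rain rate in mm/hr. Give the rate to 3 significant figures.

R ≈ 22.5 mm/hr

Incoming column moisture flux per unit ridge length: F = V × PW = 24.3 × 24.7 = 600.21 mm·m/s.
Spread over the 23 km slope with efficiency ε = 0.24: R = ε·F/W = 0.24 × 600.21 / 23000 m = 6.263e-03 mm/s.
R = 6.263e-03 × 3600 = 22.5 mm/hr.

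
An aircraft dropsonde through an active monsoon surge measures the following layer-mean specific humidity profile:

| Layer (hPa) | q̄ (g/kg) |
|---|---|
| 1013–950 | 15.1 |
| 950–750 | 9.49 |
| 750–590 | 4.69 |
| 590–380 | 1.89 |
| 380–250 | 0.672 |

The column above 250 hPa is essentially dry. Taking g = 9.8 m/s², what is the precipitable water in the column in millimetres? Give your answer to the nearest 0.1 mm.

PW ≈ 41.7 mm

Precipitable water is the column-integrated vapour mass per unit area: PW = (1/g) Σ q̄ Δp, with q in kg/kg and Δp in Pa (1 kg/m² of water = 1 mm).
Layer 1013–950 hPa: Δp = 63 hPa = 6300 Pa, q̄ = 0.0151 kg/kg → 0.0151 × 6300 / 9.8 = 9.71 mm
Layer 950–750 hPa: Δp = 200 hPa = 20000 Pa, q̄ = 0.00949 kg/kg → 0.00949 × 20000 / 9.8 = 19.37 mm
Layer 750–590 hPa: Δp = 160 hPa = 16000 Pa, q̄ = 0.00469 kg/kg → 0.00469 × 16000 / 9.8 = 7.66 mm
Layer 590–380 hPa: Δp = 210 hPa = 21000 Pa, q̄ = 0.00189 kg/kg → 0.00189 × 21000 / 9.8 = 4.05 mm
Layer 380–250 hPa: Δp = 130 hPa = 13000 Pa, q̄ = 0.000672 kg/kg → 0.000672 × 13000 / 9.8 = 0.89 mm
PW = 9.71 + 19.37 + 7.66 + 4.05 + 0.89 = 41.68 ≈ 41.7 mm.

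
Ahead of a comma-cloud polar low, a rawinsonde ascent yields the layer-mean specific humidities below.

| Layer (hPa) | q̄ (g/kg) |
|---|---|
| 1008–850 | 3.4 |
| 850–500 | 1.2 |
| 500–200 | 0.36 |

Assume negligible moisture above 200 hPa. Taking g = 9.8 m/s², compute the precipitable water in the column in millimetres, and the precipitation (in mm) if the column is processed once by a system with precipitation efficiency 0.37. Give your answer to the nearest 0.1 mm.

Precipitable water is the column-integrated vapour mass per unit area: PW = (1/g) Σ q̄ Δp, with q in kg/kg and Δp in Pa (1 kg/m² of water = 1 mm).
Layer 1008–850 hPa: Δp = 158 hPa = 15800 Pa, q̄ = 0.0034 kg/kg → 0.0034 × 15800 / 9.8 = 5.48 mm
Layer 850–500 hPa: Δp = 350 hPa = 35000 Pa, q̄ = 0.0012 kg/kg → 0.0012 × 35000 / 9.8 = 4.29 mm
Layer 500–200 hPa: Δp = 300 hPa = 30000 Pa, q̄ = 0.00036 kg/kg → 0.00036 × 30000 / 9.8 = 1.10 mm
PW = 5.48 + 4.29 + 1.10 = 10.87 ≈ 10.9 mm.
Precipitation = ε × PW = 0.37 × 10.9 = 4.0 mm.

PW ≈ 10.9 mm; precipitation ≈ 4.0 mm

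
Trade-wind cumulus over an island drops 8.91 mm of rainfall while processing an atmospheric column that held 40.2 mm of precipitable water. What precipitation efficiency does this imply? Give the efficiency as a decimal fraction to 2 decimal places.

ε = rainfall / PW = 8.91 / 40.2 = 0.22.

ε ≈ 0.22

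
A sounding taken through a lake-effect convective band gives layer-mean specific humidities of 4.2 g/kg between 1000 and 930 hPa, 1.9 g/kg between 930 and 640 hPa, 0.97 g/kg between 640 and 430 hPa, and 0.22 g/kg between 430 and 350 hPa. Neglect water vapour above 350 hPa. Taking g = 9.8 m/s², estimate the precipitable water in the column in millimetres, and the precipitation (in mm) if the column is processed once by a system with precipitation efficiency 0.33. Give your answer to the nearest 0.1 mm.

Precipitable water is the column-integrated vapour mass per unit area: PW = (1/g) Σ q̄ Δp, with q in kg/kg and Δp in Pa (1 kg/m² of water = 1 mm).
Layer 1000–930 hPa: Δp = 70 hPa = 7000 Pa, q̄ = 0.0042 kg/kg → 0.0042 × 7000 / 9.8 = 3.00 mm
Layer 930–640 hPa: Δp = 290 hPa = 29000 Pa, q̄ = 0.0019 kg/kg → 0.0019 × 29000 / 9.8 = 5.62 mm
Layer 640–430 hPa: Δp = 210 hPa = 21000 Pa, q̄ = 0.00097 kg/kg → 0.00097 × 21000 / 9.8 = 2.08 mm
Layer 430–350 hPa: Δp = 80 hPa = 8000 Pa, q̄ = 0.00022 kg/kg → 0.00022 × 8000 / 9.8 = 0.18 mm
PW = 3.00 + 5.62 + 2.08 + 0.18 = 10.88 ≈ 10.9 mm.
Precipitation = ε × PW = 0.33 × 10.9 = 3.6 mm.

PW ≈ 10.9 mm; precipitation ≈ 3.6 mm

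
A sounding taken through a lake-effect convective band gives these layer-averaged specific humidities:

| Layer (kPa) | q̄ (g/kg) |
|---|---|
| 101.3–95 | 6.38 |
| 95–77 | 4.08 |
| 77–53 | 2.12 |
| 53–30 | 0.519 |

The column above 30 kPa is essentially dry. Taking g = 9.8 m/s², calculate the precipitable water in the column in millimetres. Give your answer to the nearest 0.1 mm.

PW ≈ 18.0 mm

Precipitable water is the column-integrated vapour mass per unit area: PW = (1/g) Σ q̄ Δp, with q in kg/kg and Δp in Pa (1 kg/m² of water = 1 mm).
Layer 101.3–95 kPa: Δp = 63 hPa = 6300 Pa, q̄ = 0.00638 kg/kg → 0.00638 × 6300 / 9.8 = 4.10 mm
Layer 95–77 kPa: Δp = 180 hPa = 18000 Pa, q̄ = 0.00408 kg/kg → 0.00408 × 18000 / 9.8 = 7.49 mm
Layer 77–53 kPa: Δp = 240 hPa = 24000 Pa, q̄ = 0.00212 kg/kg → 0.00212 × 24000 / 9.8 = 5.19 mm
Layer 53–30 kPa: Δp = 230 hPa = 23000 Pa, q̄ = 0.000519 kg/kg → 0.000519 × 23000 / 9.8 = 1.22 mm
PW = 4.10 + 7.49 + 5.19 + 1.22 = 18.00 ≈ 18.0 mm.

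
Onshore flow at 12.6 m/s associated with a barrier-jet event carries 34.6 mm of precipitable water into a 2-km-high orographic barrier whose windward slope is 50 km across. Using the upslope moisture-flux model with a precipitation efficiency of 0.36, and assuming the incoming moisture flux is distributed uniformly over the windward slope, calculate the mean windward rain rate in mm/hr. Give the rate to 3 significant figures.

R ≈ 11.3 mm/hr

Incoming column moisture flux per unit ridge length: F = V × PW = 12.6 × 34.6 = 435.96 mm·m/s.
Spread over the 50 km slope with efficiency ε = 0.36: R = ε·F/W = 0.36 × 435.96 / 50000 m = 3.139e-03 mm/s.
R = 3.139e-03 × 3600 = 11.3 mm/hr.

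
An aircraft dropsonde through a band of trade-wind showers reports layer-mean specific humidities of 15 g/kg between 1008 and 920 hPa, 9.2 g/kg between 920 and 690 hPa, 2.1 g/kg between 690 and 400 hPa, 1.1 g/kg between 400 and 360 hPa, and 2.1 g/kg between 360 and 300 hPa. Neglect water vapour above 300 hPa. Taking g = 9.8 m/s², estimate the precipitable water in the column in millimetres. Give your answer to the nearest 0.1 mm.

PW ≈ 43.0 mm

Precipitable water is the column-integrated vapour mass per unit area: PW = (1/g) Σ q̄ Δp, with q in kg/kg and Δp in Pa (1 kg/m² of water = 1 mm).
Layer 1008–920 hPa: Δp = 88 hPa = 8800 Pa, q̄ = 0.015 kg/kg → 0.015 × 8800 / 9.8 = 13.47 mm
Layer 920–690 hPa: Δp = 230 hPa = 23000 Pa, q̄ = 0.0092 kg/kg → 0.0092 × 23000 / 9.8 = 21.59 mm
Layer 690–400 hPa: Δp = 290 hPa = 29000 Pa, q̄ = 0.0021 kg/kg → 0.0021 × 29000 / 9.8 = 6.21 mm
Layer 400–360 hPa: Δp = 40 hPa = 4000 Pa, q̄ = 0.0011 kg/kg → 0.0011 × 4000 / 9.8 = 0.45 mm
Layer 360–300 hPa: Δp = 60 hPa = 6000 Pa, q̄ = 0.0021 kg/kg → 0.0021 × 6000 / 9.8 = 1.29 mm
PW = 13.47 + 21.59 + 6.21 + 0.45 + 1.29 = 43.01 ≈ 43.0 mm.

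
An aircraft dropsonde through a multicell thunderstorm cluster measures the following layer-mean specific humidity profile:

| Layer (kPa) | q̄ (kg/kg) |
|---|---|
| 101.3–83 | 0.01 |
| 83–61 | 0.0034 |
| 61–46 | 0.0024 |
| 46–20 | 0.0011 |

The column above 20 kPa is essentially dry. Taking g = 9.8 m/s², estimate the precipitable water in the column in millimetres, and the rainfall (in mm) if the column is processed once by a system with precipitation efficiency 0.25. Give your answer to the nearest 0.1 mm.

PW ≈ 32.9 mm; rainfall ≈ 8.2 mm

Precipitable water is the column-integrated vapour mass per unit area: PW = (1/g) Σ q̄ Δp, with q in kg/kg and Δp in Pa (1 kg/m² of water = 1 mm).
Layer 101.3–83 kPa: Δp = 183 hPa = 18300 Pa, q̄ = 0.01 kg/kg → 0.01 × 18300 / 9.8 = 18.67 mm
Layer 83–61 kPa: Δp = 220 hPa = 22000 Pa, q̄ = 0.0034 kg/kg → 0.0034 × 22000 / 9.8 = 7.63 mm
Layer 61–46 kPa: Δp = 150 hPa = 15000 Pa, q̄ = 0.0024 kg/kg → 0.0024 × 15000 / 9.8 = 3.67 mm
Layer 46–20 kPa: Δp = 260 hPa = 26000 Pa, q̄ = 0.0011 kg/kg → 0.0011 × 26000 / 9.8 = 2.92 mm
PW = 18.67 + 7.63 + 3.67 + 2.92 = 32.89 ≈ 32.9 mm.
Rainfall = ε × PW = 0.25 × 32.9 = 8.2 mm.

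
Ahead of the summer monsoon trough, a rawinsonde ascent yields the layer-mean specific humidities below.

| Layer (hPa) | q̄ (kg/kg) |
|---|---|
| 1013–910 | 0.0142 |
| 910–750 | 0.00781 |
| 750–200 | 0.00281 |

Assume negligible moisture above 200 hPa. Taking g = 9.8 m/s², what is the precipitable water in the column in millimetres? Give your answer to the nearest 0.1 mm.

PW ≈ 43.4 mm

Precipitable water is the column-integrated vapour mass per unit area: PW = (1/g) Σ q̄ Δp, with q in kg/kg and Δp in Pa (1 kg/m² of water = 1 mm).
Layer 1013–910 hPa: Δp = 103 hPa = 10300 Pa, q̄ = 0.0142 kg/kg → 0.0142 × 10300 / 9.8 = 14.92 mm
Layer 910–750 hPa: Δp = 160 hPa = 16000 Pa, q̄ = 0.00781 kg/kg → 0.00781 × 16000 / 9.8 = 12.75 mm
Layer 750–200 hPa: Δp = 550 hPa = 55000 Pa, q̄ = 0.00281 kg/kg → 0.00281 × 55000 / 9.8 = 15.77 mm
PW = 14.92 + 12.75 + 15.77 = 43.44 ≈ 43.4 mm.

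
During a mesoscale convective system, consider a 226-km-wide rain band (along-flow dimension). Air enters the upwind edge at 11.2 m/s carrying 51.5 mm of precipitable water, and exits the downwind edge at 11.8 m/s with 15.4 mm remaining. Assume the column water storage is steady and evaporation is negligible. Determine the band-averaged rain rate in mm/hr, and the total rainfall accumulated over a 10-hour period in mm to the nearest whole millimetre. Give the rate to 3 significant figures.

R ≈ 6.29 mm/hr; total ≈ 63 mm

Column moisture flux per unit crosswind length is F = V × PW.
Inflow: F_in = 11.2 × 51.5 = 576.8 mm·m/s
Outflow: F_out = 11.8 × 15.4 = 181.72 mm·m/s
Steady-state rate R = (F_in − F_out)/L = (576.8 − 181.72) / 226000 m = 1.748e-03 mm/s.
R = 1.748e-03 × 3600 = 6.29 mm/hr.
Over 10 h: total = 6.29 × 10 = 62.9 ≈ 63 mm.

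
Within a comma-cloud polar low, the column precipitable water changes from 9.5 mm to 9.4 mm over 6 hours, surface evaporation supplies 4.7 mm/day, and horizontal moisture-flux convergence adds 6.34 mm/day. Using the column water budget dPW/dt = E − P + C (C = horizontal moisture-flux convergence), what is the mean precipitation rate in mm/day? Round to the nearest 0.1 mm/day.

dPW/dt = (9.4 − 9.5) mm / (6/24 day) = -0.400 mm/day.
P = E + C − dPW/dt = 4.7 + (6.34) − (-0.400) = 11.4 mm/day.

P ≈ 11.4 mm/day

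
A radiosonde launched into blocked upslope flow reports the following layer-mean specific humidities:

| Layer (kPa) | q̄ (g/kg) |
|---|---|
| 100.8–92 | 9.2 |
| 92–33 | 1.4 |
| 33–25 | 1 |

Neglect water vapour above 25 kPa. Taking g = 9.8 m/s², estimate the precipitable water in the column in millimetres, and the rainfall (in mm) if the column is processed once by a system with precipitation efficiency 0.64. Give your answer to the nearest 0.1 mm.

PW ≈ 17.5 mm; rainfall ≈ 11.2 mm

Precipitable water is the column-integrated vapour mass per unit area: PW = (1/g) Σ q̄ Δp, with q in kg/kg and Δp in Pa (1 kg/m² of water = 1 mm).
Layer 100.8–92 kPa: Δp = 88 hPa = 8800 Pa, q̄ = 0.0092 kg/kg → 0.0092 × 8800 / 9.8 = 8.26 mm
Layer 92–33 kPa: Δp = 590 hPa = 59000 Pa, q̄ = 0.0014 kg/kg → 0.0014 × 59000 / 9.8 = 8.43 mm
Layer 33–25 kPa: Δp = 80 hPa = 8000 Pa, q̄ = 0.001 kg/kg → 0.001 × 8000 / 9.8 = 0.82 mm
PW = 8.26 + 8.43 + 0.82 = 17.51 ≈ 17.5 mm.
Rainfall = ε × PW = 0.64 × 17.5 = 11.2 mm.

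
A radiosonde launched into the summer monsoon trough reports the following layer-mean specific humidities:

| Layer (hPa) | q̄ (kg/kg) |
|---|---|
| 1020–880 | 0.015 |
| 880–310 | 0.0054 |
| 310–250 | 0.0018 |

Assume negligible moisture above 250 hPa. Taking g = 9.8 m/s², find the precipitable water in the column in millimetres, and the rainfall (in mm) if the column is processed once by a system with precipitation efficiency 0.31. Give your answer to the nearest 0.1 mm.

Precipitable water is the column-integrated vapour mass per unit area: PW = (1/g) Σ q̄ Δp, with q in kg/kg and Δp in Pa (1 kg/m² of water = 1 mm).
Layer 1020–880 hPa: Δp = 140 hPa = 14000 Pa, q̄ = 0.015 kg/kg → 0.015 × 14000 / 9.8 = 21.43 mm
Layer 880–310 hPa: Δp = 570 hPa = 57000 Pa, q̄ = 0.0054 kg/kg → 0.0054 × 57000 / 9.8 = 31.41 mm
Layer 310–250 hPa: Δp = 60 hPa = 6000 Pa, q̄ = 0.0018 kg/kg → 0.0018 × 6000 / 9.8 = 1.10 mm
PW = 21.43 + 31.41 + 1.10 = 53.94 ≈ 53.9 mm.
Rainfall = ε × PW = 0.31 × 53.9 = 16.7 mm.

PW ≈ 53.9 mm; rainfall ≈ 16.7 mm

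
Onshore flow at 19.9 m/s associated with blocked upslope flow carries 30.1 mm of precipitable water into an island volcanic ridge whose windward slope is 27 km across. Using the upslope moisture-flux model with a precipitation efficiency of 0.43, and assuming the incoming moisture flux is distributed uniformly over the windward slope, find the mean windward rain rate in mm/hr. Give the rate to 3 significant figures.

R ≈ 34.3 mm/hr

Incoming column moisture flux per unit ridge length: F = V × PW = 19.9 × 30.1 = 598.99 mm·m/s.
Spread over the 27 km slope with efficiency ε = 0.43: R = ε·F/W = 0.43 × 598.99 / 27000 m = 9.539e-03 mm/s.
R = 9.539e-03 × 3600 = 34.3 mm/hr.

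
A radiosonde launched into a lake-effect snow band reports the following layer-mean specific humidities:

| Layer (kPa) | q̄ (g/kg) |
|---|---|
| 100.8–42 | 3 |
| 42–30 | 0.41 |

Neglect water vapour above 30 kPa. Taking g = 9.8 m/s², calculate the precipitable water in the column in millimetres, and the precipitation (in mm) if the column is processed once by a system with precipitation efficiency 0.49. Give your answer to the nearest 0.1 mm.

Precipitable water is the column-integrated vapour mass per unit area: PW = (1/g) Σ q̄ Δp, with q in kg/kg and Δp in Pa (1 kg/m² of water = 1 mm).
Layer 100.8–42 kPa: Δp = 588 hPa = 58800 Pa, q̄ = 0.003 kg/kg → 0.003 × 58800 / 9.8 = 18.00 mm
Layer 42–30 kPa: Δp = 120 hPa = 12000 Pa, q̄ = 0.00041 kg/kg → 0.00041 × 12000 / 9.8 = 0.50 mm
PW = 18.00 + 0.50 = 18.50 ≈ 18.5 mm.
Precipitation = ε × PW = 0.49 × 18.5 = 9.1 mm.

PW ≈ 18.5 mm; precipitation ≈ 9.1 mm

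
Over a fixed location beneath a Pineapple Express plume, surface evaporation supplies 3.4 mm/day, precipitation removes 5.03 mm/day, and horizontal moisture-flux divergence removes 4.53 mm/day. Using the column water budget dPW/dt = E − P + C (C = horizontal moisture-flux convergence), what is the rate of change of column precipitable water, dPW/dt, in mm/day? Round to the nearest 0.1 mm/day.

dPW/dt = E − P + C = 3.4 − 5.03 + (-4.53) = -6.2 mm/day.

dPW/dt ≈ -6.2 mm/day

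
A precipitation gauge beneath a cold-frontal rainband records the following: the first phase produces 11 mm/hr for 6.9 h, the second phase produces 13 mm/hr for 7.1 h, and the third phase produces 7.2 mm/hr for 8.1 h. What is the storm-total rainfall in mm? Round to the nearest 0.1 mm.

Total = Σ Rᵢ Δtᵢ = 11 × 6.9 + 13 × 7.1 + 7.2 × 8.1
      = 75.9 + 92.3 + 58.32 = 226.5 mm.

total ≈ 226.5 mm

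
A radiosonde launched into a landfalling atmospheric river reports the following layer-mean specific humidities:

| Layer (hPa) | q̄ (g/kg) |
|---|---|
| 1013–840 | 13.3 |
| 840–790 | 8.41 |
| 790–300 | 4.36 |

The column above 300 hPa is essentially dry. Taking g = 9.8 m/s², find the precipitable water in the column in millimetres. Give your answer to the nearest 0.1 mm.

PW ≈ 49.6 mm

Precipitable water is the column-integrated vapour mass per unit area: PW = (1/g) Σ q̄ Δp, with q in kg/kg and Δp in Pa (1 kg/m² of water = 1 mm).
Layer 1013–840 hPa: Δp = 173 hPa = 17300 Pa, q̄ = 0.0133 kg/kg → 0.0133 × 17300 / 9.8 = 23.48 mm
Layer 840–790 hPa: Δp = 50 hPa = 5000 Pa, q̄ = 0.00841 kg/kg → 0.00841 × 5000 / 9.8 = 4.29 mm
Layer 790–300 hPa: Δp = 490 hPa = 49000 Pa, q̄ = 0.00436 kg/kg → 0.00436 × 49000 / 9.8 = 21.80 mm
PW = 23.48 + 4.29 + 21.80 = 49.57 ≈ 49.6 mm.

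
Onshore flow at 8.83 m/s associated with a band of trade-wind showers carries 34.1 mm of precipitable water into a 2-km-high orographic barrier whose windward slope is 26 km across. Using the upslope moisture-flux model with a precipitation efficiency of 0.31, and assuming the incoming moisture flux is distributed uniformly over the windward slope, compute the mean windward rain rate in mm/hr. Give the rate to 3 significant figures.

R ≈ 12.9 mm/hr

Incoming column moisture flux per unit ridge length: F = V × PW = 8.83 × 34.1 = 301.103 mm·m/s.
Spread over the 26 km slope with efficiency ε = 0.31: R = ε·F/W = 0.31 × 301.103 / 26000 m = 3.590e-03 mm/s.
R = 3.590e-03 × 3600 = 12.9 mm/hr.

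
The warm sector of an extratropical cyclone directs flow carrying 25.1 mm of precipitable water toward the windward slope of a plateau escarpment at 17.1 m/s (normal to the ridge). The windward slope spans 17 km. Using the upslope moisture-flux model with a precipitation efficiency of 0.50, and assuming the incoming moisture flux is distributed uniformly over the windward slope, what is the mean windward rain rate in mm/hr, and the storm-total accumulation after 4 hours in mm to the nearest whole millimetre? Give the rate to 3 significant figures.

Incoming column moisture flux per unit ridge length: F = V × PW = 17.1 × 25.1 = 429.21 mm·m/s.
Spread over the 17 km slope with efficiency ε = 0.50: R = ε·F/W = 0.50 × 429.21 / 17000 m = 1.262e-02 mm/s.
R = 1.262e-02 × 3600 = 45.4 mm/hr.
Over 4 h: total = 45.4 × 4 = 181.6 ≈ 182 mm.

R ≈ 45.4 mm/hr; total ≈ 182 mm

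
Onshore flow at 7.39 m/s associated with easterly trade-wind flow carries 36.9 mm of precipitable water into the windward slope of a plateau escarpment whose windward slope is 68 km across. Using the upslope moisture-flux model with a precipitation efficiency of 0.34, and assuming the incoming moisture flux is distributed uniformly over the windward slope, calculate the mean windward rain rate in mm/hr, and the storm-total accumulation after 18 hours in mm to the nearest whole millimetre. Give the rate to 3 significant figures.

R ≈ 4.91 mm/hr; total ≈ 88 mm

Incoming column moisture flux per unit ridge length: F = V × PW = 7.39 × 36.9 = 272.691 mm·m/s.
Spread over the 68 km slope with efficiency ε = 0.34: R = ε·F/W = 0.34 × 272.691 / 68000 m = 1.363e-03 mm/s.
R = 1.363e-03 × 3600 = 4.91 mm/hr.
Over 18 h: total = 4.91 × 18 = 88.38 ≈ 88 mm.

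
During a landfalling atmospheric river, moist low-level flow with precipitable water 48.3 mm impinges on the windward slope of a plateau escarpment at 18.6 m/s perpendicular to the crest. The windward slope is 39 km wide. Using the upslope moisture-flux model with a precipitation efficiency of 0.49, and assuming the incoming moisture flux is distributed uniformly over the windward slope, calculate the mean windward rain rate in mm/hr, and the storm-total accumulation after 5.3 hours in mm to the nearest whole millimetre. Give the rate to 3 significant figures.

Incoming column moisture flux per unit ridge length: F = V × PW = 18.6 × 48.3 = 898.38 mm·m/s.
Spread over the 39 km slope with efficiency ε = 0.49: R = ε·F/W = 0.49 × 898.38 / 39000 m = 1.129e-02 mm/s.
R = 1.129e-02 × 3600 = 40.6 mm/hr.
Over 5.3 h: total = 40.6 × 5.3 = 215.18 ≈ 215 mm.

R ≈ 40.6 mm/hr; total ≈ 215 mm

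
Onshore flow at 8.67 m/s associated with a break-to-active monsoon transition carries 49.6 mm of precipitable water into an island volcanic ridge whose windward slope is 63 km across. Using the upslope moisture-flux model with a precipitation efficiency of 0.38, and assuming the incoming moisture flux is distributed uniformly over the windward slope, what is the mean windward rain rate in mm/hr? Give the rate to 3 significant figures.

R ≈ 9.34 mm/hr

Incoming column moisture flux per unit ridge length: F = V × PW = 8.67 × 49.6 = 430.032 mm·m/s.
Spread over the 63 km slope with efficiency ε = 0.38: R = ε·F/W = 0.38 × 430.032 / 63000 m = 2.594e-03 mm/s.
R = 2.594e-03 × 3600 = 9.34 mm/hr.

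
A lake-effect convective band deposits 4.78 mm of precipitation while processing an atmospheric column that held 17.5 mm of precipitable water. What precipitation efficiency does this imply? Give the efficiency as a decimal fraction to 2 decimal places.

ε ≈ 0.27

ε = precipitation / PW = 4.78 / 17.5 = 0.27.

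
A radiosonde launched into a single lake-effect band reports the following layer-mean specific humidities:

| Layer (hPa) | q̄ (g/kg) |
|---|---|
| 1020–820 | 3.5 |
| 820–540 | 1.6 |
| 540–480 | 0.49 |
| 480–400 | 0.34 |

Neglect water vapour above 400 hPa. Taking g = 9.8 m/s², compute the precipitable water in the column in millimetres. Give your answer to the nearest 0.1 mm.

PW ≈ 12.3 mm

Precipitable water is the column-integrated vapour mass per unit area: PW = (1/g) Σ q̄ Δp, with q in kg/kg and Δp in Pa (1 kg/m² of water = 1 mm).
Layer 1020–820 hPa: Δp = 200 hPa = 20000 Pa, q̄ = 0.0035 kg/kg → 0.0035 × 20000 / 9.8 = 7.14 mm
Layer 820–540 hPa: Δp = 280 hPa = 28000 Pa, q̄ = 0.0016 kg/kg → 0.0016 × 28000 / 9.8 = 4.57 mm
Layer 540–480 hPa: Δp = 60 hPa = 6000 Pa, q̄ = 0.00049 kg/kg → 0.00049 × 6000 / 9.8 = 0.30 mm
Layer 480–400 hPa: Δp = 80 hPa = 8000 Pa, q̄ = 0.00034 kg/kg → 0.00034 × 8000 / 9.8 = 0.28 mm
PW = 7.14 + 4.57 + 0.30 + 0.28 = 12.29 ≈ 12.3 mm.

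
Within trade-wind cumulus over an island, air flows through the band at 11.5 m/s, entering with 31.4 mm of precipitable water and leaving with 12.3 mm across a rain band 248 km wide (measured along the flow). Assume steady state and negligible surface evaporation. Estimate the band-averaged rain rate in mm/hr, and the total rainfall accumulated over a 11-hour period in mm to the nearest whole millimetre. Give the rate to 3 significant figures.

R ≈ 3.19 mm/hr; total ≈ 35 mm

Column moisture flux per unit crosswind length is F = V × PW.
Inflow: F_in = 11.5 × 31.4 = 361.1 mm·m/s
Outflow: F_out = 11.5 × 12.3 = 141.45 mm·m/s
Steady-state rate R = (F_in − F_out)/L = (361.1 − 141.45) / 248000 m = 8.857e-04 mm/s.
R = 8.857e-04 × 3600 = 3.19 mm/hr.
Over 11 h: total = 3.19 × 11 = 35.09 ≈ 35 mm.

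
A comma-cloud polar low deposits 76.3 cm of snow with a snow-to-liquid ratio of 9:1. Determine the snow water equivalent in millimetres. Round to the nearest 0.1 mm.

SWE = snow depth / ratio = 76.3 cm / 9 = 8.478 cm = 84.8 mm.

SWE ≈ 84.8 mm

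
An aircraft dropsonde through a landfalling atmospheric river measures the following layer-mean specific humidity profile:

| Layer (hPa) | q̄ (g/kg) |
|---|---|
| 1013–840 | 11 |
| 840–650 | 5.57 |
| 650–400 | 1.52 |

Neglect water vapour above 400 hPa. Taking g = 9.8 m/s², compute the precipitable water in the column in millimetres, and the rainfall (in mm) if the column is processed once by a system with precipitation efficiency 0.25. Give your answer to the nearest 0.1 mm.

Precipitable water is the column-integrated vapour mass per unit area: PW = (1/g) Σ q̄ Δp, with q in kg/kg and Δp in Pa (1 kg/m² of water = 1 mm).
Layer 1013–840 hPa: Δp = 173 hPa = 17300 Pa, q̄ = 0.011 kg/kg → 0.011 × 17300 / 9.8 = 19.42 mm
Layer 840–650 hPa: Δp = 190 hPa = 19000 Pa, q̄ = 0.00557 kg/kg → 0.00557 × 19000 / 9.8 = 10.80 mm
Layer 650–400 hPa: Δp = 250 hPa = 25000 Pa, q̄ = 0.00152 kg/kg → 0.00152 × 25000 / 9.8 = 3.88 mm
PW = 19.42 + 10.80 + 3.88 = 34.10 ≈ 34.1 mm.
Rainfall = ε × PW = 0.25 × 34.1 = 8.5 mm.

PW ≈ 34.1 mm; rainfall ≈ 8.5 mm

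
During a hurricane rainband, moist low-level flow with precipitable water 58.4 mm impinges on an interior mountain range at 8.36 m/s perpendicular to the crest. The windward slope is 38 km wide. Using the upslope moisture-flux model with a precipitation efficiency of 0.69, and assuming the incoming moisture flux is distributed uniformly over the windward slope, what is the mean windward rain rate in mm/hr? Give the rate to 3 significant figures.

Incoming column moisture flux per unit ridge length: F = V × PW = 8.36 × 58.4 = 488.224 mm·m/s.
Spread over the 38 km slope with efficiency ε = 0.69: R = ε·F/W = 0.69 × 488.224 / 38000 m = 8.865e-03 mm/s.
R = 8.865e-03 × 3600 = 31.9 mm/hr.

R ≈ 31.9 mm/hr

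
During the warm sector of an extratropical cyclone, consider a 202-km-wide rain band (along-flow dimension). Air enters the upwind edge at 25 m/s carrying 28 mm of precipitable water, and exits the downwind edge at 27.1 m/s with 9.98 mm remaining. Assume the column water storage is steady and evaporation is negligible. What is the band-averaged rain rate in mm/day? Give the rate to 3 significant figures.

Column moisture flux per unit crosswind length is F = V × PW.
Inflow: F_in = 25 × 28 = 700 mm·m/s
Outflow: F_out = 27.1 × 9.98 = 270.458 mm·m/s
Steady-state rate R = (F_in − F_out)/L = (700 − 270.458) / 202000 m = 2.126e-03 mm/s.
R = 2.126e-03 × 3600 × 24 = 184 mm/day.

R ≈ 184 mm/day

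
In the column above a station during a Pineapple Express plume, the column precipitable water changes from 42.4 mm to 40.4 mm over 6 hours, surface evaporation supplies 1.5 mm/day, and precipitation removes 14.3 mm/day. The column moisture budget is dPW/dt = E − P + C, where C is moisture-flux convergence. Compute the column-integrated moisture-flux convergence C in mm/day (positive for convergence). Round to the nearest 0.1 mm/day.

dPW/dt = (40.4 − 42.4) mm / (6/24 day) = -8.000 mm/day.
C = dPW/dt − E + P = (-8.000) − 1.5 + 14.3 = 4.8 mm/day.

C ≈ 4.8 mm/day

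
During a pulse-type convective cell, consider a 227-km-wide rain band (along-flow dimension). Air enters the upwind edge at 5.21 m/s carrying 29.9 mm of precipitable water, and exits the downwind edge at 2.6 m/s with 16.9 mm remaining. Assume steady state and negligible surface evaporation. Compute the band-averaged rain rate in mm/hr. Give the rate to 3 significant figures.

Column moisture flux per unit crosswind length is F = V × PW.
Inflow: F_in = 5.21 × 29.9 = 155.779 mm·m/s
Outflow: F_out = 2.6 × 16.9 = 43.94 mm·m/s
Steady-state rate R = (F_in − F_out)/L = (155.779 − 43.94) / 227000 m = 4.927e-04 mm/s.
R = 4.927e-04 × 3600 = 1.77 mm/hr.

R ≈ 1.77 mm/hr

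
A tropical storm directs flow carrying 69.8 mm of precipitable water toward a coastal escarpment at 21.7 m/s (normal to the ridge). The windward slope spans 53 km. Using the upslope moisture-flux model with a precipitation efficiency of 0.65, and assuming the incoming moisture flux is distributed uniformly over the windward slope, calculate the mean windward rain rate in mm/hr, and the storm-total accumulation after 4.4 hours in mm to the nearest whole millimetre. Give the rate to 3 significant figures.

Incoming column moisture flux per unit ridge length: F = V × PW = 21.7 × 69.8 = 1514.66 mm·m/s.
Spread over the 53 km slope with efficiency ε = 0.65: R = ε·F/W = 0.65 × 1514.66 / 53000 m = 1.858e-02 mm/s.
R = 1.858e-02 × 3600 = 66.9 mm/hr.
Over 4.4 h: total = 66.9 × 4.4 = 294.36 ≈ 294 mm.

R ≈ 66.9 mm/hr; total ≈ 294 mm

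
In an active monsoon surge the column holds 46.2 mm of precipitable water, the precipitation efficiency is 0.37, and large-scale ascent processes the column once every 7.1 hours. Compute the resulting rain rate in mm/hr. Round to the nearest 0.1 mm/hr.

Each overturning extracts ε × PW = 0.37 × 46.2 = 17.094 mm.
Rate = ε·PW / τ = 17.094 / 7.1 h = 2.4 mm/hr.

R ≈ 2.4 mm/hr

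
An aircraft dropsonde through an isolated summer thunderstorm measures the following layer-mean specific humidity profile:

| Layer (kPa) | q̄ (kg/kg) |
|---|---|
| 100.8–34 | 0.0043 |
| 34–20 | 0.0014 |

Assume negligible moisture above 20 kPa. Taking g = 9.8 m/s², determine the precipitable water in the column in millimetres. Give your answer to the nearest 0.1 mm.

PW ≈ 31.3 mm

Precipitable water is the column-integrated vapour mass per unit area: PW = (1/g) Σ q̄ Δp, with q in kg/kg and Δp in Pa (1 kg/m² of water = 1 mm).
Layer 100.8–34 kPa: Δp = 668 hPa = 66800 Pa, q̄ = 0.0043 kg/kg → 0.0043 × 66800 / 9.8 = 29.31 mm
Layer 34–20 kPa: Δp = 140 hPa = 14000 Pa, q̄ = 0.0014 kg/kg → 0.0014 × 14000 / 9.8 = 2.00 mm
PW = 29.31 + 2.00 = 31.31 ≈ 31.3 mm.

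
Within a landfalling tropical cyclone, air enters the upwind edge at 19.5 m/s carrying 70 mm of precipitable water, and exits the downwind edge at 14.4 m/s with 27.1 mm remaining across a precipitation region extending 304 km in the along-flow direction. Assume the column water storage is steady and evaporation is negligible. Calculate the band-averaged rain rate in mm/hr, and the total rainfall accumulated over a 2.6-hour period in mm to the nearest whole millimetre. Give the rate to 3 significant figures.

Column moisture flux per unit crosswind length is F = V × PW.
Inflow: F_in = 19.5 × 70 = 1365 mm·m/s
Outflow: F_out = 14.4 × 27.1 = 390.24 mm·m/s
Steady-state rate R = (F_in − F_out)/L = (1365 − 390.24) / 304000 m = 3.206e-03 mm/s.
R = 3.206e-03 × 3600 = 11.5 mm/hr.
Over 2.6 h: total = 11.5 × 2.6 = 29.9 ≈ 30 mm.

R ≈ 11.5 mm/hr; total ≈ 30 mm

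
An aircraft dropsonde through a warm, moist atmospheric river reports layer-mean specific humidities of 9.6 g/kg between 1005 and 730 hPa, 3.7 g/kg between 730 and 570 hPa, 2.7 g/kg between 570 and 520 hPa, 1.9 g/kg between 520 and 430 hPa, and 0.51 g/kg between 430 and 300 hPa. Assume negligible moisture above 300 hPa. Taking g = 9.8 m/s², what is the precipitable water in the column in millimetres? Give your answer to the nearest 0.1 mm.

Precipitable water is the column-integrated vapour mass per unit area: PW = (1/g) Σ q̄ Δp, with q in kg/kg and Δp in Pa (1 kg/m² of water = 1 mm).
Layer 1005–730 hPa: Δp = 275 hPa = 27500 Pa, q̄ = 0.0096 kg/kg → 0.0096 × 27500 / 9.8 = 26.94 mm
Layer 730–570 hPa: Δp = 160 hPa = 16000 Pa, q̄ = 0.0037 kg/kg → 0.0037 × 16000 / 9.8 = 6.04 mm
Layer 570–520 hPa: Δp = 50 hPa = 5000 Pa, q̄ = 0.0027 kg/kg → 0.0027 × 5000 / 9.8 = 1.38 mm
Layer 520–430 hPa: Δp = 90 hPa = 9000 Pa, q̄ = 0.0019 kg/kg → 0.0019 × 9000 / 9.8 = 1.74 mm
Layer 430–300 hPa: Δp = 130 hPa = 13000 Pa, q̄ = 0.00051 kg/kg → 0.00051 × 13000 / 9.8 = 0.68 mm
PW = 26.94 + 6.04 + 1.38 + 1.74 + 0.68 = 36.78 ≈ 36.8 mm.

PW ≈ 36.8 mm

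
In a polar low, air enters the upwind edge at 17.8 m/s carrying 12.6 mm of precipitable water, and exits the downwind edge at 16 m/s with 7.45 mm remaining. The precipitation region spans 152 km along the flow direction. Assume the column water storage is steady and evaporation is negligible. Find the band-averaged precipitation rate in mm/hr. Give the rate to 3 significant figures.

R ≈ 2.49 mm/hr

Column moisture flux per unit crosswind length is F = V × PW.
Inflow: F_in = 17.8 × 12.6 = 224.28 mm·m/s
Outflow: F_out = 16 × 7.45 = 119.2 mm·m/s
Steady-state rate R = (F_in − F_out)/L = (224.28 − 119.2) / 152000 m = 6.913e-04 mm/s.
R = 6.913e-04 × 3600 = 2.49 mm/hr.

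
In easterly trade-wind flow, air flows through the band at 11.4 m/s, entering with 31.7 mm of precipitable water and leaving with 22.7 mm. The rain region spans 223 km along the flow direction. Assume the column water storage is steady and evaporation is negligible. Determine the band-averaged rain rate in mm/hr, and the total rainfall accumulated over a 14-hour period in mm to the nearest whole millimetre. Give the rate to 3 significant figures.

Column moisture flux per unit crosswind length is F = V × PW.
Inflow: F_in = 11.4 × 31.7 = 361.38 mm·m/s
Outflow: F_out = 11.4 × 22.7 = 258.78 mm·m/s
Steady-state rate R = (F_in − F_out)/L = (361.38 − 258.78) / 223000 m = 4.601e-04 mm/s.
R = 4.601e-04 × 3600 = 1.66 mm/hr.
Over 14 h: total = 1.66 × 14 = 23.24 ≈ 23 mm.

R ≈ 1.66 mm/hr; total ≈ 23 mm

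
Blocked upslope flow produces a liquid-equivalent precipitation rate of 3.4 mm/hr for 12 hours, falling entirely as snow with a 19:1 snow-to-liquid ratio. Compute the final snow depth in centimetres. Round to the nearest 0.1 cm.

Liquid-equivalent depth = 3.4 × 12 = 40.8 mm.
Snow depth = 40.8 mm × 19 = 775.2 mm = 77.5 cm.

snow depth ≈ 77.5 cm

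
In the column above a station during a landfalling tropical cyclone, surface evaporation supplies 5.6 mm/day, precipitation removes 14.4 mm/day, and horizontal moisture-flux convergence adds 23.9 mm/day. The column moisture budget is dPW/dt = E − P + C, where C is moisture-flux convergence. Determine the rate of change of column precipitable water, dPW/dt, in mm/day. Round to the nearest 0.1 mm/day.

dPW/dt ≈ 15.1 mm/day

dPW/dt = E − P + C = 5.6 − 14.4 + (23.9) = 15.1 mm/day.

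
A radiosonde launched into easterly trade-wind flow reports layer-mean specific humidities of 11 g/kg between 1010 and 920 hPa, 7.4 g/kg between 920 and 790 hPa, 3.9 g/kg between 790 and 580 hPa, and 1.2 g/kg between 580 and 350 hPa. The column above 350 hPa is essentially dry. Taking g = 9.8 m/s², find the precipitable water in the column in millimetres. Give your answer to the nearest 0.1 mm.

PW ≈ 31.1 mm

Precipitable water is the column-integrated vapour mass per unit area: PW = (1/g) Σ q̄ Δp, with q in kg/kg and Δp in Pa (1 kg/m² of water = 1 mm).
Layer 1010–920 hPa: Δp = 90 hPa = 9000 Pa, q̄ = 0.011 kg/kg → 0.011 × 9000 / 9.8 = 10.10 mm
Layer 920–790 hPa: Δp = 130 hPa = 13000 Pa, q̄ = 0.0074 kg/kg → 0.0074 × 13000 / 9.8 = 9.82 mm
Layer 790–580 hPa: Δp = 210 hPa = 21000 Pa, q̄ = 0.0039 kg/kg → 0.0039 × 21000 / 9.8 = 8.36 mm
Layer 580–350 hPa: Δp = 230 hPa = 23000 Pa, q̄ = 0.0012 kg/kg → 0.0012 × 23000 / 9.8 = 2.82 mm
PW = 10.10 + 9.82 + 8.36 + 2.82 = 31.10 ≈ 31.1 mm.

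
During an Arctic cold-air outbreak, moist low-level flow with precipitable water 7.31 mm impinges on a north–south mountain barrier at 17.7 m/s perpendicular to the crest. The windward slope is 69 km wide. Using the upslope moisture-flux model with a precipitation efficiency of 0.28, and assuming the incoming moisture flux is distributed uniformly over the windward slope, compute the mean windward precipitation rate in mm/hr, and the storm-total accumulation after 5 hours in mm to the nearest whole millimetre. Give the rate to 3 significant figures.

Incoming column moisture flux per unit ridge length: F = V × PW = 17.7 × 7.31 = 129.387 mm·m/s.
Spread over the 69 km slope with efficiency ε = 0.28: R = ε·F/W = 0.28 × 129.387 / 69000 m = 5.250e-04 mm/s.
R = 5.250e-04 × 3600 = 1.89 mm/hr.
Over 5 h: total = 1.89 × 5 = 9.45 ≈ 9 mm.

R ≈ 1.89 mm/hr; total ≈ 9 mm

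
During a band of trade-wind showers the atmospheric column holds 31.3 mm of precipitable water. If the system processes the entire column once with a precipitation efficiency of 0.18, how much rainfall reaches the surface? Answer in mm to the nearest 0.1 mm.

rainfall ≈ 5.6 mm

Rainfall = ε × PW = 0.18 × 31.3 = 5.6 mm.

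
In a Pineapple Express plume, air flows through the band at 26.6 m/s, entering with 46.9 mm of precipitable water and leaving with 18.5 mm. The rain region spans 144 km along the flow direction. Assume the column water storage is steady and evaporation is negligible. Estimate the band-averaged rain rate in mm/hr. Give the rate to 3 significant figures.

Column moisture flux per unit crosswind length is F = V × PW.
Inflow: F_in = 26.6 × 46.9 = 1247.54 mm·m/s
Outflow: F_out = 26.6 × 18.5 = 492.1 mm·m/s
Steady-state rate R = (F_in − F_out)/L = (1247.54 − 492.1) / 144000 m = 5.246e-03 mm/s.
R = 5.246e-03 × 3600 = 18.9 mm/hr.

R ≈ 18.9 mm/hr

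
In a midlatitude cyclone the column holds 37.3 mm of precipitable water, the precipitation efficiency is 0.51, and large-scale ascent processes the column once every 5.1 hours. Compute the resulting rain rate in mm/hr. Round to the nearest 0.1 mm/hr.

Each overturning extracts ε × PW = 0.51 × 37.3 = 19.023 mm.
Rate = ε·PW / τ = 19.023 / 5.1 h = 3.7 mm/hr.

R ≈ 3.7 mm/hr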